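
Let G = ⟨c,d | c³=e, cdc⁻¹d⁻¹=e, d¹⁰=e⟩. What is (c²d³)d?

Compute (c²d³) · d by multiplying left to right and reducing via the relations at each step:
  (c²d³) · d = c²d⁴

Answer: c²d⁴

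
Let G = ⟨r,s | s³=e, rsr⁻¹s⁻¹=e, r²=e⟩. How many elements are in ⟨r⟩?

|⟨r⟩| equals the order of r. Compute successive powers until reaching e:
  r¹ = r, r² = e.
The smallest positive k with rᵏ = e is 2, so |⟨r⟩| = 2.

Answer: 2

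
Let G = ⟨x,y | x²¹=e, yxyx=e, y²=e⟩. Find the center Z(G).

An element z ∈ Z(G) iff z commutes with every generator.
For example e is central: e·x = x = x·e; e·y = y = y·e.
Whereas x ∉ Z(G) since x·y = xy ≠ x²⁰y = y·x.
Checking each of the 42 elements this way gives Z(G) = {e}, of order 1.

Answer: {e}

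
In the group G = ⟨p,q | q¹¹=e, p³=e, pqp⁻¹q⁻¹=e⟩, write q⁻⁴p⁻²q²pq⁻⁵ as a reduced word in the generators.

Multiply left to right, reducing at each step:
  (q⁷) · p⁻² = pq⁷
  (pq⁷) · q² = pq⁹
  (pq⁹) · p = p²q⁹
  (p²q⁹) · q⁻⁵ = p²q⁴

Answer: p²q⁴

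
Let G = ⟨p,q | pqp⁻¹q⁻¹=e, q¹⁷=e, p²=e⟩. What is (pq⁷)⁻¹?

The order of (pq⁷) is 34 (smallest k with (pq⁷)ᵏ = e), so (pq⁷)⁻¹ = (pq⁷)³³ = pq¹⁰.
Check: (pq⁷) · (pq¹⁰) → (pq⁷) · p = q⁷;   (q⁷) · q¹⁰ = e, giving e as required.

Answer: pq¹⁰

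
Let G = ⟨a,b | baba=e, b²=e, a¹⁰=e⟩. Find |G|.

Enumerate words in the generators, reducing via the relations: the distinct elements are
  {a, b, e, ab, a², a³, a⁴, a⁵, a⁶, a⁷, a⁸, a⁹, a²b, a³b, a⁴b, a⁵b, a⁶b, a⁷b, a⁸b, a⁹b}.
No further products give new elements, so |G| = 20.

Answer: 20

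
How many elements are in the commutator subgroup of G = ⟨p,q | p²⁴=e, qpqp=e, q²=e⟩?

G' = [G, G] is generated by all commutators. The generator-pair commutators are: [p, q] = p².
The subgroup they normally generate is {e, p², p⁴, p⁶, p⁸, p¹⁰, p¹², p¹⁴, p¹⁶, p¹⁸, p²⁰, p²²}, of order 12.
Check: |G/G'| = 48/12 = 4 is the order of the abelianisation.

Answer: 12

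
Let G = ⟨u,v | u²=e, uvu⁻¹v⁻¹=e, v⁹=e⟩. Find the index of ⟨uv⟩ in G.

First find ord(uv) by computing successive powers:
  (uv)¹ = uv, (uv)² = v², (uv)³ = uv³, (uv)⁴ = v⁴, (uv)⁵ = uv⁵, (uv)⁶ = v⁶, (uv)⁷ = uv⁷, (uv)⁸ = v⁸, (uv)⁹ = u, (uv)¹⁰ = v, (uv)¹¹ = uv², (uv)¹² = v³, (uv)¹³ = uv⁴, (uv)¹⁴ = v⁵, (uv)¹⁵ = uv⁶, (uv)¹⁶ = v⁷, (uv)¹⁷ = uv⁸, (uv)¹⁸ = e.
So |⟨uv⟩| = ord(uv) = 18. With |G| = 18, by Lagrange [G : ⟨uv⟩] = 18/18 = 1.

Answer: 1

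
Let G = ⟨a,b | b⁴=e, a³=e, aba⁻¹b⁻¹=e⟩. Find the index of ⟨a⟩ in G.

First find ord(a) by computing successive powers:
  a¹ = a, a² = a², a³ = e.
So |⟨a⟩| = ord(a) = 3. With |G| = 12, by Lagrange [G : ⟨a⟩] = 12/3 = 4.

Answer: 4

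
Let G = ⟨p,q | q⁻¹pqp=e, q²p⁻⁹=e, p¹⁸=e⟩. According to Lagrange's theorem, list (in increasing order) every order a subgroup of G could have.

|G| = 36 = 2² · 3². By Lagrange's theorem the order of any subgroup divides 36; the divisors of 36 are 1, 2, 3, 4, 6, 9, 12, 18, 36.

Answer: 1, 2, 3, 4, 6, 9, 12, 18, 36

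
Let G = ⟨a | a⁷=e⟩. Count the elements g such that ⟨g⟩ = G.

G is cyclic of order 7. An element generates G iff its order is 7, and a cyclic group of order 7 has exactly φ(7) = 6 such elements.

Answer: 6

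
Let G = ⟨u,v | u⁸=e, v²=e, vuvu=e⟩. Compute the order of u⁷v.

Compute successive powers until reaching e:
  (u⁷v)¹ = u⁷v, (u⁷v)² = e.
The smallest positive k with (u⁷v)ᵏ = e is 2.

Answer: 2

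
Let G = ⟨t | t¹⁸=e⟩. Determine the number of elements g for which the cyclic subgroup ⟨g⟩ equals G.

G is cyclic of order 18. An element generates G iff its order is 18, and a cyclic group of order 18 has exactly φ(18) = 6 such elements.

Answer: 6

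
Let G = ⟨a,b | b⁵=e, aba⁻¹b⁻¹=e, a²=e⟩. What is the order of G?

Enumerate words in the generators, reducing via the relations: the distinct elements are
  {a, b, e, ab, b², b³, b⁴, ab², ab³, ab⁴}.
No further products give new elements, so |G| = 10.

Answer: 10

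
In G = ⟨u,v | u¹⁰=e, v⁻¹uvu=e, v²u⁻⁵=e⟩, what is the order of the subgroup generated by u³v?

|⟨u³v⟩| equals the order of u³v. Compute successive powers until reaching e:
  (u³v)¹ = u³v, (u³v)² = u⁵, (u³v)³ = u³v⁻¹, (u³v)⁴ = e.
The smallest positive k with (u³v)ᵏ = e is 4, so |⟨u³v⟩| = 4.

Answer: 4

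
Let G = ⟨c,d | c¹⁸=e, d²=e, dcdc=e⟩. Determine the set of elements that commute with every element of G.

An element z ∈ Z(G) iff z commutes with every generator.
For example c⁹ is central: (c⁹)·c = c¹⁰ = c·(c⁹); (c⁹)·d = c⁹d = d·(c⁹).
Whereas c ∉ Z(G) since c·d = cd ≠ c¹⁷d = d·c.
Checking each of the 36 elements this way gives Z(G) = {e, c⁹}, of order 2.

Answer: {e, c⁹}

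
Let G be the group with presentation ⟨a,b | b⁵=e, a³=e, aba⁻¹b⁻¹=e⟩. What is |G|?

Enumerate words in the generators, reducing via the relations: the distinct elements are
  {a, b, e, ab, a², b², b³, b⁴, ab², ab³, ab⁴, a²b, a²b², a²b³, a²b⁴}.
No further products give new elements, so |G| = 15.

Answer: 15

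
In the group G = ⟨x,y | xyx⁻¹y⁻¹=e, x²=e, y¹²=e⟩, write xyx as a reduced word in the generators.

Multiply left to right, reducing at each step:
  x · y = xy
  (xy) · x = y

Answer: y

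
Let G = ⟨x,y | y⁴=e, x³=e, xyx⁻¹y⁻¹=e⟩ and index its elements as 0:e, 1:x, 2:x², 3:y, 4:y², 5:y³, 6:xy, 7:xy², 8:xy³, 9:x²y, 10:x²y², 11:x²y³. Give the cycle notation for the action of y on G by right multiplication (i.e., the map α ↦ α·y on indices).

(0 3 4 5)(1 6 7 8)(2 9 10 11)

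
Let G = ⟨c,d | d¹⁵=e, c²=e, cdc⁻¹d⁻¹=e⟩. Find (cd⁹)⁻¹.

The order of (cd⁹) is 10 (smallest k with (cd⁹)ᵏ = e), so (cd⁹)⁻¹ = (cd⁹)⁹ = cd⁶.
Check: (cd⁹) · (cd⁶) → (cd⁹) · c = d⁹;   (d⁹) · d⁶ = e, giving e as required.

Answer: cd⁶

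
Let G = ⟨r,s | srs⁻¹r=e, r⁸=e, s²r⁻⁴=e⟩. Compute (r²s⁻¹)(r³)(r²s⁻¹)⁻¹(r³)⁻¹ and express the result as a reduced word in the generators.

[(r²s⁻¹), (r³)] = (r²s⁻¹)·(r³)·(r²s⁻¹)⁻¹·(r³)⁻¹.
  (r²s⁻¹) · (r³) = r³s
  (r³s) · (r²s) = r⁵
  (r⁵) · (r⁵) = r²

Answer: r²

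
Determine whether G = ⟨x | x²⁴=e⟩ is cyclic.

|G| = 24. The element x has order 24 (its powers give 24 distinct elements), so ⟨x⟩ = G and G is cyclic.

Answer: Yes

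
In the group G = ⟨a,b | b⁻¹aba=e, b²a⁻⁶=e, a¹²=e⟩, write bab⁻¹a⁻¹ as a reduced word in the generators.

Multiply left to right, reducing at each step:
  b · a = a⁵b⁻¹
  (a⁵b⁻¹) · b⁻¹ = a¹¹
  (a¹¹) · a⁻¹ = a¹⁰

Answer: a¹⁰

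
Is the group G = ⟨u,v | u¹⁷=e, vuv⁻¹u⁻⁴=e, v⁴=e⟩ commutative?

u·v = uv but v·u = u⁴v, so u·v ≠ v·u and G is not abelian.

Answer: No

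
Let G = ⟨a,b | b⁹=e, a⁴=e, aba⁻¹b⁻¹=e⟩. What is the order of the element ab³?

Compute successive powers until reaching e:
  (ab³)¹ = ab³, (ab³)² = a²b⁶, (ab³)³ = a³, (ab³)⁴ = b³, (ab³)⁵ = ab⁶, (ab³)⁶ = a², (ab³)⁷ = a³b³, (ab³)⁸ = b⁶, (ab³)⁹ = a, (ab³)¹⁰ = a²b³, (ab³)¹¹ = a³b⁶, (ab³)¹² = e.
The smallest positive k with (ab³)ᵏ = e is 12.

Answer: 12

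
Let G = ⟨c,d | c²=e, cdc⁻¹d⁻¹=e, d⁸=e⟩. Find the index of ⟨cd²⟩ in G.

First find ord(cd²) by computing successive powers:
  (cd²)¹ = cd², (cd²)² = d⁴, (cd²)³ = cd⁶, (cd²)⁴ = e.
So |⟨cd²⟩| = ord(cd²) = 4. With |G| = 16, by Lagrange [G : ⟨cd²⟩] = 16/4 = 4.

Answer: 4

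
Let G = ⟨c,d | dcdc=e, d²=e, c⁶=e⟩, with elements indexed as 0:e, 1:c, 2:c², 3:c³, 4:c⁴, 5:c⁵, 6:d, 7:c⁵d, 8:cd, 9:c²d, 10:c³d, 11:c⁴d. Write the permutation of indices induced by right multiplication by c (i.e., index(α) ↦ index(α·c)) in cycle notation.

(0 1 2 3 4 5)(6 7 11 10 9 8)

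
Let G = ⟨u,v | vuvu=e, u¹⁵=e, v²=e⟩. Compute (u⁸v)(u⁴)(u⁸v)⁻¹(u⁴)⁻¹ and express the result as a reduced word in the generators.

[(u⁸v), (u⁴)] = (u⁸v)·(u⁴)·(u⁸v)⁻¹·(u⁴)⁻¹.
  (u⁸v) · (u⁴) = u⁴v
  (u⁴v) · (u⁸v) = u¹¹
  (u¹¹) · (u¹¹) = u⁷

Answer: u⁷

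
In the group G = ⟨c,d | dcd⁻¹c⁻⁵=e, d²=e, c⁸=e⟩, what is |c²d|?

Compute successive powers until reaching e:
  (c²d)¹ = c²d, (c²d)² = c⁴, (c²d)³ = c⁶d, (c²d)⁴ = e.
The smallest positive k with (c²d)ᵏ = e is 4.

Answer: 4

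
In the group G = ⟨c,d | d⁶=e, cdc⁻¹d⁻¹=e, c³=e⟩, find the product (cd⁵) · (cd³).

Compute (cd⁵) · (cd³) by multiplying left to right and reducing via the relations at each step:
  (cd⁵) · c = c²d⁵
  (c²d⁵) · d³ = c²d²

Answer: c²d²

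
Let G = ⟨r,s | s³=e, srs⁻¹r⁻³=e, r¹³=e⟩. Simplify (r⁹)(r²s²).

Compute (r⁹) · (r²s²) by multiplying left to right and reducing via the relations at each step:
  (r⁹) · r² = r¹¹
  (r¹¹) · s² = r¹¹s²

Answer: r¹¹s²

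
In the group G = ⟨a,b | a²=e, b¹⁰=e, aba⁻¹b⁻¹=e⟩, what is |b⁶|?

Compute successive powers until reaching e:
  (b⁶)¹ = b⁶, (b⁶)² = b², (b⁶)³ = b⁸, (b⁶)⁴ = b⁴, (b⁶)⁵ = e.
The smallest positive k with (b⁶)ᵏ = e is 5.

Answer: 5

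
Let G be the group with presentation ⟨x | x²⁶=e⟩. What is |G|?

G is generated by a single element, so G is cyclic. The relator gives x²⁶ = e and no smaller power is forced to be e, so the 26 powers {e, x, x², x³, x⁴, x⁵, x⁶, x⁷, x⁸, x⁹, x²², x²³, x²¹, x²⁰, x²⁴, x²⁵, x¹², x¹³, x¹¹, x¹⁰, x¹⁴, x¹⁵, x¹⁶, x¹⁷, x¹⁸, x¹⁹} are distinct. Hence |G| = 26.

Answer: 26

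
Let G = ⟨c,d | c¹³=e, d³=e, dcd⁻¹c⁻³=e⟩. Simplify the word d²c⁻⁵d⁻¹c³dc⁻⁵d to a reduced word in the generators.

Multiply left to right, reducing at each step:
  (d²) · c⁻⁵ = c⁷d²
  (c⁷d²) · d⁻¹ = c⁷d
  (c⁷d) · c³ = c³d
  (c³d) · d = c³d²
  (c³d²) · c⁻⁵ = c¹⁰d²
  (c¹⁰d²) · d = c¹⁰

Answer: c¹⁰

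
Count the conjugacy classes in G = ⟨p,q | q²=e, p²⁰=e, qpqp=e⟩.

The conjugacy classes (representative and size) are:
  [e] (size 1), [p] (size 2), [p¹⁸] (size 2), [p³] (size 2), [p⁴] (size 2), [p¹⁵] (size 2), [p¹⁴] (size 2), [p⁷] (size 2), [p¹²] (size 2), [p¹¹] (size 2), [p¹⁰] (size 1), [p¹⁸q] (size 10), [p⁵q] (size 10).
Class equation: 1 + 2 + 2 + 2 + 2 + 2 + 2 + 2 + 2 + 2 + 1 + 10 + 10 = 40 = |G|. So G has 13 conjugacy classes.

Answer: 13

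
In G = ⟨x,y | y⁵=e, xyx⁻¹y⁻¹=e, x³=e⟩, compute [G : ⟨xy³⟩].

First find ord(xy³) by computing successive powers:
  (xy³)¹ = xy³, (xy³)² = x²y, (xy³)³ = y⁴, (xy³)⁴ = xy², (xy³)⁵ = x², (xy³)⁶ = y³, (xy³)⁷ = xy, (xy³)⁸ = x²y⁴, (xy³)⁹ = y², (xy³)¹⁰ = x, (xy³)¹¹ = x²y³, (xy³)¹² = y, (xy³)¹³ = xy⁴, (xy³)¹⁴ = x²y², (xy³)¹⁵ = e.
So |⟨xy³⟩| = ord(xy³) = 15. With |G| = 15, by Lagrange [G : ⟨xy³⟩] = 15/15 = 1.

Answer: 1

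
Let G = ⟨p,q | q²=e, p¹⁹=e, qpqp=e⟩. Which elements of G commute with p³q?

⟨p³q⟩ ⊆ C_G(p³q) since powers of p³q commute with p³q; so |C_G(p³q)| ≥ |⟨p³q⟩| = 2.
By orbit–stabilizer, |C_G(p³q)| = |G| / |conj. class of p³q| = 38 / 19 = 2.
The 2 elements commuting with p³q are {e, p³q}.

Answer: {e, p³q}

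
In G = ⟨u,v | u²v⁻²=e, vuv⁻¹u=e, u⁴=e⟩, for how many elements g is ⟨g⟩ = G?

⟨g⟩ = G would require ord(g) = |G| = 8, but the maximum element order in G is 4 < 8. So G is not cyclic and no single element generates it: the count is 0.

Answer: 0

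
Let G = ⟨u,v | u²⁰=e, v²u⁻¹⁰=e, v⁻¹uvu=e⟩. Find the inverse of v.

The order of v is 4 (smallest k with vᵏ = e), so v⁻¹ = v³ = v⁻¹.
Check: v · (v⁻¹) → v · v⁻¹ = e, giving e as required.

Answer: v⁻¹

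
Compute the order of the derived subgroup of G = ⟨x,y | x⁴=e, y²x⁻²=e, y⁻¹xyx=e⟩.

G' = [G, G] is generated by all commutators. The generator-pair commutators are: [x, y] = x².
The subgroup they normally generate is {e, x²}, of order 2.
Check: |G/G'| = 8/2 = 4 is the order of the abelianisation.

Answer: 2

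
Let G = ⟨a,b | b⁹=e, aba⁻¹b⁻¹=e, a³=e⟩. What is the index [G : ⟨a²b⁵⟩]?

First find ord(a²b⁵) by computing successive powers:
  (a²b⁵)¹ = a²b⁵, (a²b⁵)² = ab, (a²b⁵)³ = b⁶, (a²b⁵)⁴ = a²b², (a²b⁵)⁵ = ab⁷, (a²b⁵)⁶ = b³, (a²b⁵)⁷ = a²b⁸, (a²b⁵)⁸ = ab⁴, (a²b⁵)⁹ = e.
So |⟨a²b⁵⟩| = ord(a²b⁵) = 9. With |G| = 27, by Lagrange [G : ⟨a²b⁵⟩] = 27/9 = 3.

Answer: 3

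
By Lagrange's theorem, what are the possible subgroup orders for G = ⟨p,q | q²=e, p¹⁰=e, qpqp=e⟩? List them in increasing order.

|G| = 20 = 2² · 5. By Lagrange's theorem the order of any subgroup divides 20; the divisors of 20 are 1, 2, 4, 5, 10, 20.

Answer: 1, 2, 4, 5, 10, 20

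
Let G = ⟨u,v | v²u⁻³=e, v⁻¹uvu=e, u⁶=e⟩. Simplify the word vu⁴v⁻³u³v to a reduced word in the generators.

Multiply left to right, reducing at each step:
  v · u⁴ = u²v
  (u²v) · v⁻³ = u⁵
  (u⁵) · u³ = u²
  (u²) · v = u²v

Answer: u²v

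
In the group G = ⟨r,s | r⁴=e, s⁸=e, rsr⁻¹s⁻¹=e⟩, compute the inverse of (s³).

The order of (s³) is 8 (smallest k with (s³)ᵏ = e), so (s³)⁻¹ = (s³)⁷ = s⁵.
Check: (s³) · (s⁵) → (s³) · s⁵ = e, giving e as required.

Answer: s⁵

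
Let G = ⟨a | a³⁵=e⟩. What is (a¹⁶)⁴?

Compute successive powers of (a¹⁶), reducing at each step:
  (a¹⁶)²: (a¹⁶) · a¹⁶ = a³²
  (a¹⁶)³: (a³²) · a¹⁶ = a¹³
  (a¹⁶)⁴: (a¹³) · a¹⁶ = a²⁹

Answer: a²⁹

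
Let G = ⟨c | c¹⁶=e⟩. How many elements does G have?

G is generated by a single element, so G is cyclic. The relator gives c¹⁶ = e and no smaller power is forced to be e, so the 16 powers {c, e, c², c³, c⁴, c⁵, c⁶, c⁷, c⁸, c⁹, c¹², c¹³, c¹¹, c¹⁰, c¹⁴, c¹⁵} are distinct. Hence |G| = 16.

Answer: 16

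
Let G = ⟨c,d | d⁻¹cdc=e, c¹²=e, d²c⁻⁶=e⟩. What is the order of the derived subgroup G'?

G' = [G, G] is generated by all commutators. The generator-pair commutators are: [c, d] = c².
The subgroup they normally generate is {e, c², c⁴, c⁶, c⁸, c¹⁰}, of order 6.
Check: |G/G'| = 24/6 = 4 is the order of the abelianisation.

Answer: 6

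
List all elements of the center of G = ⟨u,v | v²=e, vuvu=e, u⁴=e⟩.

An element z ∈ Z(G) iff z commutes with every generator.
For example u² is central: (u²)·u = u³ = u·(u²); (u²)·v = u²v = v·(u²).
Whereas u ∉ Z(G) since u·v = uv ≠ u³v = v·u.
Checking each of the 8 elements this way gives Z(G) = {e, u²}, of order 2.

Answer: {e, u²}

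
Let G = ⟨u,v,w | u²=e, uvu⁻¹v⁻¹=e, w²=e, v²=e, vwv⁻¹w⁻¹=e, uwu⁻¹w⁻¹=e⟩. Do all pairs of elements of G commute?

Each pair of generators commutes: u·v = uv = v·u; u·w = uw = w·u; v·w = vw = w·v. Since the generators pairwise commute, every element of G commutes with every other, so G is abelian.

Answer: Yes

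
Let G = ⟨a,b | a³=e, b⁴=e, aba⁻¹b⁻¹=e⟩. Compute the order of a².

Compute successive powers until reaching e:
  (a²)¹ = a², (a²)² = a, (a²)³ = e.
The smallest positive k with (a²)ᵏ = e is 3.

Answer: 3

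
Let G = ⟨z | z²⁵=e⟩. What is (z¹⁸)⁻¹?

The order of (z¹⁸) is 25 (smallest k with (z¹⁸)ᵏ = e), so (z¹⁸)⁻¹ = (z¹⁸)²⁴ = z⁷.
Check: (z¹⁸) · (z⁷) → (z¹⁸) · z⁷ = e, giving e as required.

Answer: z⁷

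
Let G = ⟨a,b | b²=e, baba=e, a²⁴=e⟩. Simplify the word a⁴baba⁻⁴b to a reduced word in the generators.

Multiply left to right, reducing at each step:
  (a⁴) · b = a⁴b
  (a⁴b) · a = a³b
  (a³b) · b = a³
  (a³) · a⁻⁴ = a²³
  (a²³) · b = a²³b

Answer: a²³b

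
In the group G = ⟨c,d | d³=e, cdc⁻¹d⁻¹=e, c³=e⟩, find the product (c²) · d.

Compute (c²) · d by multiplying left to right and reducing via the relations at each step:
  (c²) · d = c²d

Answer: c²d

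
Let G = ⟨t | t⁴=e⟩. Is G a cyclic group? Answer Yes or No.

|G| = 4. The element t has order 4 (its powers give 4 distinct elements), so ⟨t⟩ = G and G is cyclic.

Answer: Yes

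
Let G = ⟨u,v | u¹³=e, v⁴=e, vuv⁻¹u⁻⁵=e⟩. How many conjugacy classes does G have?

The conjugacy classes (representative and size) are:
  [e] (size 1), [u] (size 4), [u²] (size 4), [u⁹] (size 4), [u¹²v] (size 13), [u⁴v²] (size 13), [u¹²v³] (size 13).
Class equation: 1 + 4 + 4 + 4 + 13 + 13 + 13 = 52 = |G|. So G has 7 conjugacy classes.

Answer: 7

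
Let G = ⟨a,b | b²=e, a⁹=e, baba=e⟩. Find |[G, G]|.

G' = [G, G] is generated by all commutators. The generator-pair commutators are: [a, b] = a².
The subgroup they normally generate is {e, a, a², a³, a⁴, a⁵, a⁶, a⁷, a⁸}, of order 9.
Check: |G/G'| = 18/9 = 2 is the order of the abelianisation.

Answer: 9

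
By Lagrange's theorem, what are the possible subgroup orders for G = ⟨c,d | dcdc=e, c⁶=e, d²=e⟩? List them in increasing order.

|G| = 12 = 2² · 3. By Lagrange's theorem the order of any subgroup divides 12; the divisors of 12 are 1, 2, 3, 4, 6, 12.

Answer: 1, 2, 3, 4, 6, 12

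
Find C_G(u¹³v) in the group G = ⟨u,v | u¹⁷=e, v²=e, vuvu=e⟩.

⟨u¹³v⟩ ⊆ C_G(u¹³v) since powers of u¹³v commute with u¹³v; so |C_G(u¹³v)| ≥ |⟨u¹³v⟩| = 2.
By orbit–stabilizer, |C_G(u¹³v)| = |G| / |conj. class of u¹³v| = 34 / 17 = 2.
The 2 elements commuting with u¹³v are {e, u¹³v}.

Answer: {e, u¹³v}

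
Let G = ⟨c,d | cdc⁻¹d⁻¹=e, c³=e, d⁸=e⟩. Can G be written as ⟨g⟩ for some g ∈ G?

|G| = 24. The element cd has order 24 (its powers give 24 distinct elements), so ⟨cd⟩ = G and G is cyclic.

Answer: Yes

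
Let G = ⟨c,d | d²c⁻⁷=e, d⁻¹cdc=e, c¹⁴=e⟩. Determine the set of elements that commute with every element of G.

An element z ∈ Z(G) iff z commutes with every generator.
For example c⁷ is central: (c⁷)·c = c⁸ = c·(c⁷); (c⁷)·d = d⁻¹ = d·(c⁷).
Whereas c ∉ Z(G) since c·d = cd ≠ c⁶d⁻¹ = d·c.
Checking each of the 28 elements this way gives Z(G) = {e, c⁷}, of order 2.

Answer: {e, c⁷}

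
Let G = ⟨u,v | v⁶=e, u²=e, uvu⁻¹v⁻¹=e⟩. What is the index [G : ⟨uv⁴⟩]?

First find ord(uv⁴) by computing successive powers:
  (uv⁴)¹ = uv⁴, (uv⁴)² = v², (uv⁴)³ = u, (uv⁴)⁴ = v⁴, (uv⁴)⁵ = uv², (uv⁴)⁶ = e.
So |⟨uv⁴⟩| = ord(uv⁴) = 6. With |G| = 12, by Lagrange [G : ⟨uv⁴⟩] = 12/6 = 2.

Answer: 2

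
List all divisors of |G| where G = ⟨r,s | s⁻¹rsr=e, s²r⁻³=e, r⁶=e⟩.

|G| = 12 = 2² · 3. By Lagrange's theorem the order of any subgroup divides 12; the divisors of 12 are 1, 2, 3, 4, 6, 12.

Answer: 1, 2, 3, 4, 6, 12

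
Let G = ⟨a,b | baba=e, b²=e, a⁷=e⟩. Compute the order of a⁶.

Compute successive powers until reaching e:
  (a⁶)¹ = a⁶, (a⁶)² = a⁵, (a⁶)³ = a⁴, (a⁶)⁴ = a³, (a⁶)⁵ = a², (a⁶)⁶ = a, (a⁶)⁷ = e.
The smallest positive k with (a⁶)ᵏ = e is 7.

Answer: 7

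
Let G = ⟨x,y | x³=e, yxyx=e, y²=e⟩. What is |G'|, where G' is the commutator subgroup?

G' = [G, G] is generated by all commutators. The generator-pair commutators are: [x, y] = x².
The subgroup they normally generate is {e, x, x²}, of order 3.
Check: |G/G'| = 6/3 = 2 is the order of the abelianisation.

Answer: 3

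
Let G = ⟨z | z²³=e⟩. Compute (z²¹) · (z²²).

Compute (z²¹) · (z²²) by multiplying left to right and reducing via the relations at each step:
  (z²¹) · z²² = z²⁰

Answer: z²⁰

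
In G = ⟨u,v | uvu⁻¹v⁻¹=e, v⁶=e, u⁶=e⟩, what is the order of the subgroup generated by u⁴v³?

|⟨u⁴v³⟩| equals the order of u⁴v³. Compute successive powers until reaching e:
  (u⁴v³)¹ = u⁴v³, (u⁴v³)² = u², (u⁴v³)³ = v³, (u⁴v³)⁴ = u⁴, (u⁴v³)⁵ = u²v³, (u⁴v³)⁶ = e.
The smallest positive k with (u⁴v³)ᵏ = e is 6, so |⟨u⁴v³⟩| = 6.

Answer: 6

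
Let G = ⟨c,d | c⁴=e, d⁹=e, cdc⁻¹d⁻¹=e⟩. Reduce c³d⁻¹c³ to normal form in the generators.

Multiply left to right, reducing at each step:
  (c³) · d⁻¹ = c³d⁸
  (c³d⁸) · c³ = c²d⁸

Answer: c²d⁸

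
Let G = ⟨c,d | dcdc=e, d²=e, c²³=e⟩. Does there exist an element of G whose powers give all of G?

Every cyclic group is abelian. But c·d = cd while d·c = c²²d, so c·d ≠ d·c and G is not abelian. Hence G is not cyclic.

Answer: No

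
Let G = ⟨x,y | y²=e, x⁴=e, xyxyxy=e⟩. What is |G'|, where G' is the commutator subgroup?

G' = [G, G] is generated by all commutators. The generator-pair commutators are: [x, y] = x²yx.
The subgroup they normally generate is {e, x², xy, yx³, x²yx, x³y, x²yx³, yx, xyx², yx²y, x²yx²y, x³yx²}, of order 12.
Check: |G/G'| = 24/12 = 2 is the order of the abelianisation.

Answer: 12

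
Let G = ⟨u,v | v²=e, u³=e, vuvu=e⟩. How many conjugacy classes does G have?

The conjugacy classes (representative and size) are:
  [e] (size 1), [u] (size 2), [uv] (size 3).
Class equation: 1 + 2 + 3 = 6 = |G|. So G has 3 conjugacy classes.

Answer: 3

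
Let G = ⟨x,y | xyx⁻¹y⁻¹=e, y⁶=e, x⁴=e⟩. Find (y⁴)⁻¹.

The order of (y⁴) is 3 (smallest k with (y⁴)ᵏ = e), so (y⁴)⁻¹ = (y⁴)² = y².
Check: (y⁴) · (y²) → (y⁴) · y² = e, giving e as required.

Answer: y²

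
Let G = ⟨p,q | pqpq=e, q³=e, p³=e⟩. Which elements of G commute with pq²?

⟨pq²⟩ ⊆ C_G(pq²) since powers of pq² commute with pq²; so |C_G(pq²)| ≥ |⟨pq²⟩| = 3.
By orbit–stabilizer, |C_G(pq²)| = |G| / |conj. class of pq²| = 12 / 4 = 3.
The 3 elements commuting with pq² are {e, pq², qp²}.

Answer: {e, pq², qp²}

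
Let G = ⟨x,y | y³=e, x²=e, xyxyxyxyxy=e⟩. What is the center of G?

An element z ∈ Z(G) iff z commutes with every generator.
For example e is central: e·x = x = x·e; e·y = y = y·e.
Whereas x ∉ Z(G) since x·y = xy ≠ yx = y·x.
Checking each of the 60 elements this way gives Z(G) = {e}, of order 1.

Answer: {e}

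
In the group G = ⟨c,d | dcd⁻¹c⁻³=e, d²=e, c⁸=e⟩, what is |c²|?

Compute successive powers until reaching e:
  (c²)¹ = c², (c²)² = c⁴, (c²)³ = c⁶, (c²)⁴ = e.
The smallest positive k with (c²)ᵏ = e is 4.

Answer: 4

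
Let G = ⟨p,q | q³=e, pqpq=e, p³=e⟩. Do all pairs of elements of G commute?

p·q = pq but q·p = p²q², so p·q ≠ q·p and G is not abelian.

Answer: No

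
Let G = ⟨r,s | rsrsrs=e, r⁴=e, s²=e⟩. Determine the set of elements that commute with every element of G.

An element z ∈ Z(G) iff z commutes with every generator.
For example e is central: e·r = r = r·e; e·s = s = s·e.
Whereas r ∉ Z(G) since r·s = rs ≠ sr = s·r.
Checking each of the 24 elements this way gives Z(G) = {e}, of order 1.

Answer: {e}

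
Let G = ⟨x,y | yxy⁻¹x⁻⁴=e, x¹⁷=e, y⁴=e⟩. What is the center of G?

An element z ∈ Z(G) iff z commutes with every generator.
For example e is central: e·x = x = x·e; e·y = y = y·e.
Whereas x ∉ Z(G) since x·y = xy ≠ x⁴y = y·x.
Checking each of the 68 elements this way gives Z(G) = {e}, of order 1.

Answer: {e}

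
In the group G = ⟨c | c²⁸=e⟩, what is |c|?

Compute successive powers until reaching e:
  c¹ = c, c² = c², c³ = c³, c⁴ = c⁴, c⁵ = c⁵, c⁶ = c⁶, c⁷ = c⁷, c⁸ = c⁸, c⁹ = c⁹, c¹⁰ = c¹⁰, c¹¹ = c¹¹, c¹² = c¹², c¹³ = c¹³, c¹⁴ = c¹⁴, c¹⁵ = c¹⁵, c¹⁶ = c¹⁶, c¹⁷ = c¹⁷, c¹⁸ = c¹⁸, c¹⁹ = c¹⁹, c²⁰ = c²⁰, c²¹ = c²¹, c²² = c²², c²³ = c²³, c²⁴ = c²⁴, c²⁵ = c²⁵, c²⁶ = c²⁶, c²⁷ = c²⁷, c²⁸ = e.
The smallest positive k with cᵏ = e is 28.

Answer: 28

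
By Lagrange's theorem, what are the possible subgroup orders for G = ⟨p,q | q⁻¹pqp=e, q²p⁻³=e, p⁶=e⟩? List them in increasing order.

|G| = 12 = 2² · 3. By Lagrange's theorem the order of any subgroup divides 12; the divisors of 12 are 1, 2, 3, 4, 6, 12.

Answer: 1, 2, 3, 4, 6, 12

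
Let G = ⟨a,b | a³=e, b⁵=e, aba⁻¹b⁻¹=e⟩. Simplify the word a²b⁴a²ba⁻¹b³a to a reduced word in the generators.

Multiply left to right, reducing at each step:
  (a²) · b⁴ = a²b⁴
  (a²b⁴) · a² = ab⁴
  (ab⁴) · b = a
  a · a⁻¹ = e
  e · b³ = b³
  (b³) · a = ab³

Answer: ab³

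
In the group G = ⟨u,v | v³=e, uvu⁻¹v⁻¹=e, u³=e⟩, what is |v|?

Compute successive powers until reaching e:
  v¹ = v, v² = v², v³ = e.
The smallest positive k with vᵏ = e is 3.

Answer: 3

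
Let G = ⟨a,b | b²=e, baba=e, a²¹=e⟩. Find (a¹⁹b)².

Compute successive powers of (a¹⁹b), reducing at each step:
  (a¹⁹b)²: (a¹⁹b) · a¹⁹ = b;   b · b = e

Answer: e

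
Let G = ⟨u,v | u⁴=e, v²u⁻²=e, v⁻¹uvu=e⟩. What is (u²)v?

Compute (u²) · v by multiplying left to right and reducing via the relations at each step:
  (u²) · v = v⁻¹

Answer: v⁻¹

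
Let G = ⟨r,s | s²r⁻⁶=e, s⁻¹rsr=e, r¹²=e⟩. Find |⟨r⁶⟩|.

|⟨r⁶⟩| equals the order of r⁶. Compute successive powers until reaching e:
  (r⁶)¹ = r⁶, (r⁶)² = e.
The smallest positive k with (r⁶)ᵏ = e is 2, so |⟨r⁶⟩| = 2.

Answer: 2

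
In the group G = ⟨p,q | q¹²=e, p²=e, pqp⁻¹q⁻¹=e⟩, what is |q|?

Compute successive powers until reaching e:
  q¹ = q, q² = q², q³ = q³, q⁴ = q⁴, q⁵ = q⁵, q⁶ = q⁶, q⁷ = q⁷, q⁸ = q⁸, q⁹ = q⁹, q¹⁰ = q¹⁰, q¹¹ = q¹¹, q¹² = e.
The smallest positive k with qᵏ = e is 12.

Answer: 12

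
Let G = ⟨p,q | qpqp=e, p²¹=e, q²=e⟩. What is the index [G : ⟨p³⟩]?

First find ord(p³) by computing successive powers:
  (p³)¹ = p³, (p³)² = p⁶, (p³)³ = p⁹, (p³)⁴ = p¹², (p³)⁵ = p¹⁵, (p³)⁶ = p¹⁸, (p³)⁷ = e.
So |⟨p³⟩| = ord(p³) = 7. With |G| = 42, by Lagrange [G : ⟨p³⟩] = 42/7 = 6.

Answer: 6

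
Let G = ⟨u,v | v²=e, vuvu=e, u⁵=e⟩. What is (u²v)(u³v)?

Compute (u²v) · (u³v) by multiplying left to right and reducing via the relations at each step:
  (u²v) · u³ = u⁴v
  (u⁴v) · v = u⁴

Answer: u⁴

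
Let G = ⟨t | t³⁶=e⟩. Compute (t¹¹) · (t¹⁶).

Compute (t¹¹) · (t¹⁶) by multiplying left to right and reducing via the relations at each step:
  (t¹¹) · t¹⁶ = t²⁷

Answer: t²⁷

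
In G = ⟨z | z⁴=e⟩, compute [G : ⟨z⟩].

First find ord(z) by computing successive powers:
  z¹ = z, z² = z², z³ = z³, z⁴ = e.
So |⟨z⟩| = ord(z) = 4. With |G| = 4, by Lagrange [G : ⟨z⟩] = 4/4 = 1.

Answer: 1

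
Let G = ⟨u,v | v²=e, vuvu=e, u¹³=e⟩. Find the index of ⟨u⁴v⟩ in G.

First find ord(u⁴v) by computing successive powers:
  (u⁴v)¹ = u⁴v, (u⁴v)² = e.
So |⟨u⁴v⟩| = ord(u⁴v) = 2. With |G| = 26, by Lagrange [G : ⟨u⁴v⟩] = 26/2 = 13.

Answer: 13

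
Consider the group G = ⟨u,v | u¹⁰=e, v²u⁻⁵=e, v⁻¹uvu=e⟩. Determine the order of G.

Enumerate words in the generators, reducing via the relations: the distinct elements are
  {e, u, v, uv, u², u³, u⁴, u⁵, u⁶, u⁷, u⁸, u⁹, u²v, u³v, u⁴v, v⁻¹, uv⁻¹, u²v⁻¹, u³v⁻¹, u⁴v⁻¹}.
No further products give new elements, so |G| = 20.

Answer: 20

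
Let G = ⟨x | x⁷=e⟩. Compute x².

Compute successive powers of x, reducing at each step:
  x²: x · x = x²

Answer: x²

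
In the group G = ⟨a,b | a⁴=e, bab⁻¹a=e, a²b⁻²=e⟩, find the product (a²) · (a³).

Compute (a²) · (a³) by multiplying left to right and reducing via the relations at each step:
  (a²) · a³ = a

Answer: a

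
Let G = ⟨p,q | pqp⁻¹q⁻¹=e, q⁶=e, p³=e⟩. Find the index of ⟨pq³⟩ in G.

First find ord(pq³) by computing successive powers:
  (pq³)¹ = pq³, (pq³)² = p², (pq³)³ = q³, (pq³)⁴ = p, (pq³)⁵ = p²q³, (pq³)⁶ = e.
So |⟨pq³⟩| = ord(pq³) = 6. With |G| = 18, by Lagrange [G : ⟨pq³⟩] = 18/6 = 3.

Answer: 3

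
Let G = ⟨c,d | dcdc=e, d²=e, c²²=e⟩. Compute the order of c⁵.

Compute successive powers until reaching e:
  (c⁵)¹ = c⁵, (c⁵)² = c¹⁰, (c⁵)³ = c¹⁵, (c⁵)⁴ = c²⁰, (c⁵)⁵ = c³, (c⁵)⁶ = c⁸, (c⁵)⁷ = c¹³, (c⁵)⁸ = c¹⁸, (c⁵)⁹ = c, (c⁵)¹⁰ = c⁶, (c⁵)¹¹ = c¹¹, (c⁵)¹² = c¹⁶, (c⁵)¹³ = c²¹, (c⁵)¹⁴ = c⁴, (c⁵)¹⁵ = c⁹, (c⁵)¹⁶ = c¹⁴, (c⁵)¹⁷ = c¹⁹, (c⁵)¹⁸ = c², (c⁵)¹⁹ = c⁷, (c⁵)²⁰ = c¹², (c⁵)²¹ = c¹⁷, (c⁵)²² = e.
The smallest positive k with (c⁵)ᵏ = e is 22.

Answer: 22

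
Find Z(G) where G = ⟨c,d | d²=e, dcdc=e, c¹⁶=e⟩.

An element z ∈ Z(G) iff z commutes with every generator.
For example c⁸ is central: (c⁸)·c = c⁹ = c·(c⁸); (c⁸)·d = c⁸d = d·(c⁸).
Whereas c ∉ Z(G) since c·d = cd ≠ c¹⁵d = d·c.
Checking each of the 32 elements this way gives Z(G) = {e, c⁸}, of order 2.

Answer: {e, c⁸}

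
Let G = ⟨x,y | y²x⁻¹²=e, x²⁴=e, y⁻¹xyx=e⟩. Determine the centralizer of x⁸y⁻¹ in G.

⟨x⁸y⁻¹⟩ ⊆ C_G(x⁸y⁻¹) since powers of x⁸y⁻¹ commute with x⁸y⁻¹; so |C_G(x⁸y⁻¹)| ≥ |⟨x⁸y⁻¹⟩| = 4.
By orbit–stabilizer, |C_G(x⁸y⁻¹)| = |G| / |conj. class of x⁸y⁻¹| = 48 / 12 = 4.
The 4 elements commuting with x⁸y⁻¹ are {e, x¹², x⁸y, x⁸y⁻¹}.

Answer: {e, x¹², x⁸y, x⁸y⁻¹}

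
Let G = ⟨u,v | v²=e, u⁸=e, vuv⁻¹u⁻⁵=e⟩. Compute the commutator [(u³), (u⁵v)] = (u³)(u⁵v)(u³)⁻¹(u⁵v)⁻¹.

[(u³), (u⁵v)] = (u³)·(u⁵v)·(u³)⁻¹·(u⁵v)⁻¹.
  (u³) · (u⁵v) = v
  v · (u⁵) = uv
  (uv) · (u⁷v) = u⁴

Answer: u⁴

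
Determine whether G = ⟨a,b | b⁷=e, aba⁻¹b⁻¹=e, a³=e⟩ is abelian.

Each pair of generators commutes: a·b = ab = b·a. Since the generators pairwise commute, every element of G commutes with every other, so G is abelian.

Answer: Yes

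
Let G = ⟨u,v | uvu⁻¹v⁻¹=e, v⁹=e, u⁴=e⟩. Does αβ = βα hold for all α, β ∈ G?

Each pair of generators commutes: u·v = uv = v·u. Since the generators pairwise commute, every element of G commutes with every other, so G is abelian.

Answer: Yes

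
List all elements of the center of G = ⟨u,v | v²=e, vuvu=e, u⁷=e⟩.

An element z ∈ Z(G) iff z commutes with every generator.
For example e is central: e·u = u = u·e; e·v = v = v·e.
Whereas u ∉ Z(G) since u·v = uv ≠ u⁶v = v·u.
Checking each of the 14 elements this way gives Z(G) = {e}, of order 1.

Answer: {e}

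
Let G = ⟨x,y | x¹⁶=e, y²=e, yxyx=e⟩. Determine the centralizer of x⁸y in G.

⟨x⁸y⟩ ⊆ C_G(x⁸y) since powers of x⁸y commute with x⁸y; so |C_G(x⁸y)| ≥ |⟨x⁸y⟩| = 2.
By orbit–stabilizer, |C_G(x⁸y)| = |G| / |conj. class of x⁸y| = 32 / 8 = 4.
The 4 elements commuting with x⁸y are {e, x⁸, y, x⁸y}.

Answer: {e, x⁸, y, x⁸y}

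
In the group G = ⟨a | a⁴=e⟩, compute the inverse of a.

The order of a is 4 (smallest k with aᵏ = e), so a⁻¹ = a³ = a³.
Check: a · (a³) → a · a³ = e, giving e as required.

Answer: a³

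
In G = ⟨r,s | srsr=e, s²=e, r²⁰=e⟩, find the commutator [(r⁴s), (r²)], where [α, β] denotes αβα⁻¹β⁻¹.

[(r⁴s), (r²)] = (r⁴s)·(r²)·(r⁴s)⁻¹·(r²)⁻¹.
  (r⁴s) · (r²) = r²s
  (r²s) · (r⁴s) = r¹⁸
  (r¹⁸) · (r¹⁸) = r¹⁶

Answer: r¹⁶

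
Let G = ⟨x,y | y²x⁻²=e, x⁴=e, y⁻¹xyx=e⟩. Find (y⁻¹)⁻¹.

The order of (y⁻¹) is 4 (smallest k with (y⁻¹)ᵏ = e), so (y⁻¹)⁻¹ = (y⁻¹)³ = y.
Check: (y⁻¹) · y → (y⁻¹) · y = e, giving e as required.

Answer: y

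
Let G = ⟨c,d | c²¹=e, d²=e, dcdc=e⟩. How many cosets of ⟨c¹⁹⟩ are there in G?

First find ord(c¹⁹) by computing successive powers:
  (c¹⁹)¹ = c¹⁹, (c¹⁹)² = c¹⁷, (c¹⁹)³ = c¹⁵, (c¹⁹)⁴ = c¹³, (c¹⁹)⁵ = c¹¹, (c¹⁹)⁶ = c⁹, (c¹⁹)⁷ = c⁷, (c¹⁹)⁸ = c⁵, (c¹⁹)⁹ = c³, (c¹⁹)¹⁰ = c, (c¹⁹)¹¹ = c²⁰, (c¹⁹)¹² = c¹⁸, (c¹⁹)¹³ = c¹⁶, (c¹⁹)¹⁴ = c¹⁴, (c¹⁹)¹⁵ = c¹², (c¹⁹)¹⁶ = c¹⁰, (c¹⁹)¹⁷ = c⁸, (c¹⁹)¹⁸ = c⁶, (c¹⁹)¹⁹ = c⁴, (c¹⁹)²⁰ = c², (c¹⁹)²¹ = e.
So |⟨c¹⁹⟩| = ord(c¹⁹) = 21. With |G| = 42, by Lagrange [G : ⟨c¹⁹⟩] = 42/21 = 2.

Answer: 2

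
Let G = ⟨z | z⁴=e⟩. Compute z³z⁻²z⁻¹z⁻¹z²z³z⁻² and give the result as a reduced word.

Multiply left to right, reducing at each step:
  (z³) · z⁻² = z
  z · z⁻¹ = e
  e · z⁻¹ = z³
  (z³) · z² = z
  z · z³ = e
  e · z⁻² = z²

Answer: z²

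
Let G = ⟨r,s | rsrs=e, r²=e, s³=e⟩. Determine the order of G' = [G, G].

G' = [G, G] is generated by all commutators. The generator-pair commutators are: [r, s] = s.
The subgroup they normally generate is {e, s, s²}, of order 3.
Check: |G/G'| = 6/3 = 2 is the order of the abelianisation.

Answer: 3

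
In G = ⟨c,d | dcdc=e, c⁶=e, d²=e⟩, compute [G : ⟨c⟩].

First find ord(c) by computing successive powers:
  c¹ = c, c² = c², c³ = c³, c⁴ = c⁴, c⁵ = c⁵, c⁶ = e.
So |⟨c⟩| = ord(c) = 6. With |G| = 12, by Lagrange [G : ⟨c⟩] = 12/6 = 2.

Answer: 2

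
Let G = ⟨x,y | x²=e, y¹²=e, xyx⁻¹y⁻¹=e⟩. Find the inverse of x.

The order of x is 2 (smallest k with xᵏ = e), so x⁻¹ = x¹ = x.
Check: x · x → x · x = e, giving e as required.

Answer: x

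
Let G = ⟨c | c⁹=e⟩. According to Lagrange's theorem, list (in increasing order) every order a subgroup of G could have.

|G| = 9 = 3². By Lagrange's theorem the order of any subgroup divides 9; the divisors of 9 are 1, 3, 9.

Answer: 1, 3, 9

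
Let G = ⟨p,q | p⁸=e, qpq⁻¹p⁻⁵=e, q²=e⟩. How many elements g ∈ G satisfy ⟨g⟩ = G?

⟨g⟩ = G would require ord(g) = |G| = 16, but the maximum element order in G is 8 < 16. So G is not cyclic and no single element generates it: the count is 0.

Answer: 0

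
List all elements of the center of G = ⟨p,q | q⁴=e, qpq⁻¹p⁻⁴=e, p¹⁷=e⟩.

An element z ∈ Z(G) iff z commutes with every generator.
For example e is central: e·p = p = p·e; e·q = q = q·e.
Whereas p ∉ Z(G) since p·q = pq ≠ p⁴q = q·p.
Checking each of the 68 elements this way gives Z(G) = {e}, of order 1.

Answer: {e}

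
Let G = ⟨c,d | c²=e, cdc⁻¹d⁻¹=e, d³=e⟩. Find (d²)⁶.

Compute successive powers of (d²), reducing at each step:
  (d²)²: (d²) · d² = d
  (d²)³: d · d² = e
  (d²)⁴: e · d² = d²
  (d²)⁵: (d²) · d² = d
  (d²)⁶: d · d² = e

Answer: e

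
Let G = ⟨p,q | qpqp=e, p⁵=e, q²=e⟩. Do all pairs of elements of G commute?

p·q = pq but q·p = p⁴q, so p·q ≠ q·p and G is not abelian.

Answer: No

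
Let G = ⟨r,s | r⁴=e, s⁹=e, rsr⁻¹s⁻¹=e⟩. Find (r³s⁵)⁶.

Compute successive powers of (r³s⁵), reducing at each step:
  (r³s⁵)²: (r³s⁵) · r³ = r²s⁵;   (r²s⁵) · s⁵ = r²s
  (r³s⁵)³: (r²s) · r³ = rs;   (rs) · s⁵ = rs⁶
  (r³s⁵)⁴: (rs⁶) · r³ = s⁶;   (s⁶) · s⁵ = s²
  (r³s⁵)⁵: (s²) · r³ = r³s²;   (r³s²) · s⁵ = r³s⁷
  (r³s⁵)⁶: (r³s⁷) · r³ = r²s⁷;   (r²s⁷) · s⁵ = r²s³

Answer: r²s³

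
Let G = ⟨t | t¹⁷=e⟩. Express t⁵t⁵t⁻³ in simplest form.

Multiply left to right, reducing at each step:
  (t⁵) · t⁵ = t¹⁰
  (t¹⁰) · t⁻³ = t⁷

Answer: t⁷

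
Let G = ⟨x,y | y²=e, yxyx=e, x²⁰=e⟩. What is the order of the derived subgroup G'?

G' = [G, G] is generated by all commutators. The generator-pair commutators are: [x, y] = x².
The subgroup they normally generate is {e, x², x⁴, x⁶, x⁸, x¹⁰, x¹², x¹⁴, x¹⁶, x¹⁸}, of order 10.
Check: |G/G'| = 40/10 = 4 is the order of the abelianisation.

Answer: 10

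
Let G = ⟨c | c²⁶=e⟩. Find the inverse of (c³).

The order of (c³) is 26 (smallest k with (c³)ᵏ = e), so (c³)⁻¹ = (c³)²⁵ = c²³.
Check: (c³) · (c²³) → (c³) · c²³ = e, giving e as required.

Answer: c²³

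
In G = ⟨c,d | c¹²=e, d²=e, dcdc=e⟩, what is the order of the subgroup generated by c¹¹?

|⟨c¹¹⟩| equals the order of c¹¹. Compute successive powers until reaching e:
  (c¹¹)¹ = c¹¹, (c¹¹)² = c¹⁰, (c¹¹)³ = c⁹, (c¹¹)⁴ = c⁸, (c¹¹)⁵ = c⁷, (c¹¹)⁶ = c⁶, (c¹¹)⁷ = c⁵, (c¹¹)⁸ = c⁴, (c¹¹)⁹ = c³, (c¹¹)¹⁰ = c², (c¹¹)¹¹ = c, (c¹¹)¹² = e.
The smallest positive k with (c¹¹)ᵏ = e is 12, so |⟨c¹¹⟩| = 12.

Answer: 12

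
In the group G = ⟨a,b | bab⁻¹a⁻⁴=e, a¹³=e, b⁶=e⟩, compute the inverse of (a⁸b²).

The order of (a⁸b²) is 3 (smallest k with (a⁸b²)ᵏ = e), so (a⁸b²)⁻¹ = (a⁸b²)² = a⁶b⁴.
Check: (a⁸b²) · (a⁶b⁴) → (a⁸b²) · a⁶ = b²;   (b²) · b⁴ = e, giving e as required.

Answer: a⁶b⁴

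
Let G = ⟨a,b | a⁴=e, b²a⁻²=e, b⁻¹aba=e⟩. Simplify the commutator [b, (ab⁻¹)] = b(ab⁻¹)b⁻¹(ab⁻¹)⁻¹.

[b, (ab⁻¹)] = b·(ab⁻¹)·b⁻¹·(ab⁻¹)⁻¹.
  b · (ab⁻¹) = a³
  (a³) · (b⁻¹) = ab
  (ab) · (ab) = a²

Answer: a²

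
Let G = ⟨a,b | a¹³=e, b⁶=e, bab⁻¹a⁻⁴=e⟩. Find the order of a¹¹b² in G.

Compute successive powers until reaching e:
  (a¹¹b²)¹ = a¹¹b², (a¹¹b²)² = a⁵b⁴, (a¹¹b²)³ = e.
The smallest positive k with (a¹¹b²)ᵏ = e is 3.

Answer: 3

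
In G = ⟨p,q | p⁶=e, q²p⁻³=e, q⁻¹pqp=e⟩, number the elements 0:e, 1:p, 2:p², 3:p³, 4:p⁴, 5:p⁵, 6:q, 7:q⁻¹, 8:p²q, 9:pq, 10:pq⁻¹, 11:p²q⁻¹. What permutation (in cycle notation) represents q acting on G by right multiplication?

(0 6 3 7)(1 9 4 10)(2 8 5 11)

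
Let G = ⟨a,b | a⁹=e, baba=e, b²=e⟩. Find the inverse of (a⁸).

The order of (a⁸) is 9 (smallest k with (a⁸)ᵏ = e), so (a⁸)⁻¹ = (a⁸)⁸ = a.
Check: (a⁸) · a → (a⁸) · a = e, giving e as required.

Answer: a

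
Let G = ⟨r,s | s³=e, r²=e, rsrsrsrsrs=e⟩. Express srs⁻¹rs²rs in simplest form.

Multiply left to right, reducing at each step:
  s · r = sr
  (sr) · s⁻¹ = srs²
  (srs²) · r = srs²r
  (srs²r) · s² = srs²rs²
  (srs²rs²) · r = s²rsrs
  (s²rsrs) · s = s²rsrs²

Answer: s²rsrs²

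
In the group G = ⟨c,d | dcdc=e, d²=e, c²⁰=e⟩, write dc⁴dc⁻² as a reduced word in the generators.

Multiply left to right, reducing at each step:
  d · c⁴ = c¹⁶d
  (c¹⁶d) · d = c¹⁶
  (c¹⁶) · c⁻² = c¹⁴

Answer: c¹⁴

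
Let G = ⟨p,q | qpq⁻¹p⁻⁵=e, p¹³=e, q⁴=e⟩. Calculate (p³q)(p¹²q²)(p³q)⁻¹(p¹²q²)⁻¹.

[(p³q), (p¹²q²)] = (p³q)·(p¹²q²)·(p³q)⁻¹·(p¹²q²)⁻¹.
  (p³q) · (p¹²q²) = p¹¹q³
  (p¹¹q³) · (p²q³) = pq²
  (pq²) · (p¹²q²) = p²

Answer: p²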